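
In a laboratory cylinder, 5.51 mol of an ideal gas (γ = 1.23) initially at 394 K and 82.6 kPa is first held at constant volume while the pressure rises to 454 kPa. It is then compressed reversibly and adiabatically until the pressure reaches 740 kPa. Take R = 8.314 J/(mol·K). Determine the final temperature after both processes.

2370 K

V₁ = nRT₁/P₁ = 5.51×8.314×394/82.6 = 219 L.
Step 1 — Isochoric: V stays 219 L; P/T = const ⇒ T₂ = 2170 K, P₂ = 454 kPa.
W = 0 (no volume change).
ΔU = nCvΔT = 5.51×36.1×(2170−394) = 353000 J.
Q = ΔU = 353000 J.
State after step 1: P = 454 kPa, V = 219 L, T = 2170 K.
Step 2 — Adiabatic: T₂/T₁ = (P₂/P₁)^((γ−1)/γ) ⇒ T₂ = 2170×(1.63)^0.187 = 2370 K; V₂ = 147 L.
ΔU = nCvΔT = 5.51×36.1×(2370−2170) = 41300 J.
Q = 0 for an adiabatic process, so W = −ΔU = -41300 J.
Net over both steps: W = -41300 J, Q = 353000 J, ΔU = 394000 J.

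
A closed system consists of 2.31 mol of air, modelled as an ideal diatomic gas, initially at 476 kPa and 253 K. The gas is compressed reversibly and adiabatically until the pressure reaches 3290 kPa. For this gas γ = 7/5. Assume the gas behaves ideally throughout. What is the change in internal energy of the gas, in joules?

8960 J

V₁ = nRT₁/P₁ = 2.31×8.314×253/476 = 10.2 L.
Adiabatic: T₂/T₁ = (P₂/P₁)^((γ−1)/γ) ⇒ T₂ = 253×(6.91)^0.286 = 440 K; V₂ = 2.57 L.
For an ideal gas ΔU = nCvΔT with Cv = (5/2)R = 20.8 J/(mol·K).
ΔU = 2.31×20.8×(440−253) = 8960 J.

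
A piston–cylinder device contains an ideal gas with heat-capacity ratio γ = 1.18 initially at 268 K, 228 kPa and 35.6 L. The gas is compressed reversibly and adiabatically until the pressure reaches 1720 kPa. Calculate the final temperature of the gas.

365 K

Adiabatic: T₂/T₁ = (P₂/P₁)^((γ−1)/γ) ⇒ T₂ = 268×(7.54)^0.153 = 365 K; V₂ = 6.42 L.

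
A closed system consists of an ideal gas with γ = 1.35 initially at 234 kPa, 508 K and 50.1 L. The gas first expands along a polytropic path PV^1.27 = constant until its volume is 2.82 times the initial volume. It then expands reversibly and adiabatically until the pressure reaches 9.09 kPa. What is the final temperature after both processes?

n = P₁V₁/(RT₁) = 234×50.1/(8.314×508) = 2.78 mol.
Step 1 — Polytropic n=1.27: T₂ = T₁(V₁/V₂)^(n−1) = 508×(0.355)^0.27 = 384 K; P₂ = P₁(V₁/V₂)^n = 62.7 kPa.
W = (P₁V₁−P₂V₂)/(n−1) = (234×50.1−62.7×141)/0.27 = 10600 J.
ΔU = nCvΔT = 2.78×23.8×(384−508) = -8180 J.
Q = ΔU + W = 2420 J.
State after step 1: P = 62.7 kPa, V = 141 L, T = 384 K.
Step 2 — Adiabatic: T₂/T₁ = (P₂/P₁)^((γ−1)/γ) ⇒ T₂ = 384×(0.145)^0.259 = 233 K; V₂ = 591 L.
ΔU = nCvΔT = 2.78×23.8×(233−384) = -9970 J.
Q = 0 for an adiabatic process, so W = −ΔU = 9970 J.
Net over both steps: W = 20600 J, Q = 2420 J, ΔU = -18200 J.

233 K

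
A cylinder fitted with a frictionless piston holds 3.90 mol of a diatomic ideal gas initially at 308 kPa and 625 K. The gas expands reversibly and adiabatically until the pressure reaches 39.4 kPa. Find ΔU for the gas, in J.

-22500 J

V₁ = nRT₁/P₁ = 3.90×8.314×625/308 = 65.8 L.
Adiabatic: T₂/T₁ = (P₂/P₁)^((γ−1)/γ) ⇒ T₂ = 625×(0.128)^0.286 = 347 K; V₂ = 286 L.
For an ideal gas ΔU = nCvΔT with Cv = (5/2)R = 20.8 J/(mol·K).
ΔU = 3.90×20.8×(347−625) = -22500 J.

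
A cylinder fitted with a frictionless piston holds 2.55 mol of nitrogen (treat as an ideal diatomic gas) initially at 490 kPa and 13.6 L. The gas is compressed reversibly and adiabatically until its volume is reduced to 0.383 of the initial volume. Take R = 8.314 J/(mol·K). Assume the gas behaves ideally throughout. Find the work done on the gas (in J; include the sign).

T₁ = P₁V₁/(nR) = 490×13.6/(2.55×8.314) = 314 K.
Adiabatic: TV^(γ−1) = const ⇒ T₂ = 314×(2.61)^0.400 = 461 K; PV^γ = const ⇒ P₂ = 1880 kPa.
ΔU = nCvΔT = 2.55×20.8×(461−314) = 7800 J.
Q = 0 for an adiabatic process, so W = −ΔU = -7800 J.
Work done on the gas = −W_by = 7800 J.

7800 J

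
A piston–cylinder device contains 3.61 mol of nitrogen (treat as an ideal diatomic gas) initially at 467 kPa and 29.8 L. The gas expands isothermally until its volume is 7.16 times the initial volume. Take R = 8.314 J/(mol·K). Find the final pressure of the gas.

T₁ = P₁V₁/(nR) = 467×29.8/(3.61×8.314) = 464 K.
Isothermal: T stays 464 K; PV = const ⇒ V₂ = 213 L, P₂ = 65.2 kPa.

65.2 kPa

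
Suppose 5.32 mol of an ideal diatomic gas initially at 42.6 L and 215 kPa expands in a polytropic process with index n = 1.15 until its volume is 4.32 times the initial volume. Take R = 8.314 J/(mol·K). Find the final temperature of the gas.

166 K

T₁ = P₁V₁/(nR) = 215×42.6/(5.32×8.314) = 207 K.
Polytropic n=1.15: T₂ = T₁(V₁/V₂)^(n−1) = 207×(0.231)^0.15 = 166 K; P₂ = P₁(V₁/V₂)^n = 40.0 kPa.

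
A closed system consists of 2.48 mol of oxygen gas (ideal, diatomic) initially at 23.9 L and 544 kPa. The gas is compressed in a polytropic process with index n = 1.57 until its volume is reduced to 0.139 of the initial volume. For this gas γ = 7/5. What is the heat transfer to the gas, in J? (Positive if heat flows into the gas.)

20200 J

T₁ = P₁V₁/(nR) = 544×23.9/(2.48×8.314) = 631 K.
Polytropic n=1.57: T₂ = T₁(V₁/V₂)^(n−1) = 631×(7.19)^0.57 = 1940 K; P₂ = P₁(V₁/V₂)^n = 12100 kPa.
W = (P₁V₁−P₂V₂)/(n−1) = (544×23.9−12100×3.32)/0.57 = -47400 J.
ΔU = nCvΔT = 2.48×20.8×(1940−631) = 67600 J.
Q = ΔU + W = 20200 J.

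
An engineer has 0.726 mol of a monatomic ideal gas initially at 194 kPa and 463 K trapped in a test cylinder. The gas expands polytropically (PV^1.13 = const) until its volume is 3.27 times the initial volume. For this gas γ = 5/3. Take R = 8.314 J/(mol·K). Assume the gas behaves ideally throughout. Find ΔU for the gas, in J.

-598 J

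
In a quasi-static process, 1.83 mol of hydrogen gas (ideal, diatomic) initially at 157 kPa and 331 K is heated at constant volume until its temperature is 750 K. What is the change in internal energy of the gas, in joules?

V₁ = nRT₁/P₁ = 1.83×8.314×331/157 = 32.1 L.
Isochoric: V stays 32.1 L; P/T = const ⇒ T₂ = 750 K, P₂ = 356 kPa.
For an ideal gas ΔU = nCvΔT with Cv = (5/2)R = 20.8 J/(mol·K).
ΔU = 1.83×20.8×(750−331) = 15900 J.

15900 J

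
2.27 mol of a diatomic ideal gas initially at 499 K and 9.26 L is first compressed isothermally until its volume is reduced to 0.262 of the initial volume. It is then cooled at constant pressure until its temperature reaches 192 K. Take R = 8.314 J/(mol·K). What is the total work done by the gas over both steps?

P₁ = nRT₁/V₁ = 2.27×8.314×499/9.26 = 1020 kPa.
Step 1 — Isothermal: T stays 499 K; PV = const ⇒ V₂ = 2.43 L, P₂ = 3880 kPa.
ΔU = 0 (ideal gas, T constant).
W = nRT ln(V₂/V₁) = 2.27×8.314×499×ln(0.262) = -12600 J.
Q = ΔU + W = -12600 J.
State after step 1: P = 3880 kPa, V = 2.43 L, T = 499 K.
Step 2 — Isobaric: P stays 3880 kPa; V/T = const ⇒ T₂ = 192 K, V₂ = 0.933 L.
W = PΔV = 3880×(0.933−2.43) kPa·L = -5790 J.
ΔU = nCvΔT = 2.27×20.8×(192−499) = -14500 J.
Q = ΔU + W = nCpΔT = -20300 J.
Net over both steps: W = -18400 J, Q = -32900 J, ΔU = -14500 J.

-18400 J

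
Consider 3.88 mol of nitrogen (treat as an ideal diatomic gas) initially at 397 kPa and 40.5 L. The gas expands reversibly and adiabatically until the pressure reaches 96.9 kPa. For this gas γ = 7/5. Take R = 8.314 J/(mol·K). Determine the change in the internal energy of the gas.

-13300 J

T₁ = P₁V₁/(nR) = 397×40.5/(3.88×8.314) = 498 K.
Adiabatic: T₂/T₁ = (P₂/P₁)^((γ−1)/γ) ⇒ T₂ = 498×(0.244)^0.286 = 333 K; V₂ = 111 L.
For an ideal gas ΔU = nCvΔT with Cv = (5/2)R = 20.8 J/(mol·K).
ΔU = 3.88×20.8×(333−498) = -13300 J.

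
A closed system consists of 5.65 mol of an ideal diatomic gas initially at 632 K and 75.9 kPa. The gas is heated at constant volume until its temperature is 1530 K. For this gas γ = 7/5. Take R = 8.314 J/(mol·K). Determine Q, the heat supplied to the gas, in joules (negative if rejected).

105000 J

V₁ = nRT₁/P₁ = 5.65×8.314×632/75.9 = 391 L.
Isochoric: V stays 391 L; P/T = const ⇒ T₂ = 1530 K, P₂ = 184 kPa.
W = 0 (no volume change).
ΔU = nCvΔT = 5.65×20.8×(1530−632) = 105000 J.
Q = ΔU = 105000 J.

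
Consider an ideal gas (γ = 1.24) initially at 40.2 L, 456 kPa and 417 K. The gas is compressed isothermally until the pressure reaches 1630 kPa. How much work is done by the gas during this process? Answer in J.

-23400 J

n = P₁V₁/(RT₁) = 456×40.2/(8.314×417) = 5.29 mol.
Isothermal: T stays 417 K; PV = const ⇒ V₂ = 11.2 L, P₂ = 1630 kPa.
W = nRT ln(V₂/V₁) = 5.29×8.314×417×ln(0.280) = -23400 J.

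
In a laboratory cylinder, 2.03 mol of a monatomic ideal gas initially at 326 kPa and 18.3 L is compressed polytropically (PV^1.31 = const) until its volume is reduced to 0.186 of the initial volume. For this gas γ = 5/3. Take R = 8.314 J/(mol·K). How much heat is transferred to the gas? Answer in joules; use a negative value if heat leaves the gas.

-7050 J

T₁ = P₁V₁/(nR) = 326×18.3/(2.03×8.314) = 353 K.
Polytropic n=1.31: T₂ = T₁(V₁/V₂)^(n−1) = 353×(5.38)^0.31 = 595 K; P₂ = P₁(V₁/V₂)^n = 2950 kPa.
W = (P₁V₁−P₂V₂)/(n−1) = (326×18.3−2950×3.40)/0.31 = -13200 J.
ΔU = nCvΔT = 2.03×12.5×(595−353) = 6120 J.
Q = ΔU + W = -7050 J.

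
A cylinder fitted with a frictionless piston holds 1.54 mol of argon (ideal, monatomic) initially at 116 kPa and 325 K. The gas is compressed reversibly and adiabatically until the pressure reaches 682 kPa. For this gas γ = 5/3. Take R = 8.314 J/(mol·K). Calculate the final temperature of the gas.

660 K

V₁ = nRT₁/P₁ = 1.54×8.314×325/116 = 35.9 L.
Adiabatic: T₂/T₁ = (P₂/P₁)^((γ−1)/γ) ⇒ T₂ = 325×(5.88)^0.400 = 660 K; V₂ = 12.4 L.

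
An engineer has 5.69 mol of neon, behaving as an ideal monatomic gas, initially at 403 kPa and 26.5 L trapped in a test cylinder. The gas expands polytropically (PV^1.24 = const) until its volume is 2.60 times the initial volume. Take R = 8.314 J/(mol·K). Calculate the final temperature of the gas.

T₁ = P₁V₁/(nR) = 403×26.5/(5.69×8.314) = 226 K.
Polytropic n=1.24: T₂ = T₁(V₁/V₂)^(n−1) = 226×(0.385)^0.24 = 179 K; P₂ = P₁(V₁/V₂)^n = 123 kPa.

179 K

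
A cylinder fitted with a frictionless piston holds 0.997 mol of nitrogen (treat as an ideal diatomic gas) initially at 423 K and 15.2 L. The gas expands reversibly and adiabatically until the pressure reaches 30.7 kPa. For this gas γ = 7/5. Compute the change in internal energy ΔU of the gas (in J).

P₁ = nRT₁/V₁ = 0.997×8.314×423/15.2 = 231 kPa.
Adiabatic: T₂/T₁ = (P₂/P₁)^((γ−1)/γ) ⇒ T₂ = 423×(0.133)^0.286 = 238 K; V₂ = 64.2 L.
For an ideal gas ΔU = nCvΔT with Cv = (5/2)R = 20.8 J/(mol·K).
ΔU = 0.997×20.8×(238−423) = -3840 J.

-3840 J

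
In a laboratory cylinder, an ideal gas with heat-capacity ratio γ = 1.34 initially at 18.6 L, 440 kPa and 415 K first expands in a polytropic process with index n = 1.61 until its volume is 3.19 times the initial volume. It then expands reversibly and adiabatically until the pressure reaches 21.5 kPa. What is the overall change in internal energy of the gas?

-15200 J

n = P₁V₁/(RT₁) = 440×18.6/(8.314×415) = 2.37 mol.
Step 1 — Polytropic n=1.61: T₂ = T₁(V₁/V₂)^(n−1) = 415×(0.313)^0.61 = 205 K; P₂ = P₁(V₁/V₂)^n = 68.0 kPa.
W = (P₁V₁−P₂V₂)/(n−1) = (440×18.6−68.0×59.3)/0.61 = 6800 J.
ΔU = nCvΔT = 2.37×24.5×(205−415) = -12200 J.
Q = ΔU + W = -5400 J.
State after step 1: P = 68.0 kPa, V = 59.3 L, T = 205 K.
Step 2 — Adiabatic: T₂/T₁ = (P₂/P₁)^((γ−1)/γ) ⇒ T₂ = 205×(0.316)^0.254 = 153 K; V₂ = 140 L.
ΔU = nCvΔT = 2.37×24.5×(153−205) = -3000 J.
Q = 0 for an adiabatic process, so W = −ΔU = 3000 J.
Net over both steps: W = 9810 J, Q = -5400 J, ΔU = -15200 J.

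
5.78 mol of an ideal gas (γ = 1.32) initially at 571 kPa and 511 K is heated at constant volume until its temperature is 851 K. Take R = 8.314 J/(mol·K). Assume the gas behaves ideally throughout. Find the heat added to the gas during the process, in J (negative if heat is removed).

V₁ = nRT₁/P₁ = 5.78×8.314×511/571 = 43.0 L.
Isochoric: V stays 43.0 L; P/T = const ⇒ T₂ = 851 K, P₂ = 951 kPa.
W = 0 (no volume change).
ΔU = nCvΔT = 5.78×26.0×(851−511) = 51100 J.
Q = ΔU = 51100 J.

51100 J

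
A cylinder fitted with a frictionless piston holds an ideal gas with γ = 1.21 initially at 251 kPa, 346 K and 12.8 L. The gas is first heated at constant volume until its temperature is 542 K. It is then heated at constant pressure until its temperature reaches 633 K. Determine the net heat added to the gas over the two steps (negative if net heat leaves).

13500 J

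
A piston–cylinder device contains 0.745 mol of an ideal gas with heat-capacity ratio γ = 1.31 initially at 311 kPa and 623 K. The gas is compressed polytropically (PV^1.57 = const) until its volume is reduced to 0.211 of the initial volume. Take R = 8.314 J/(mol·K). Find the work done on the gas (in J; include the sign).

9660 J

V₁ = nRT₁/P₁ = 0.745×8.314×623/311 = 12.4 L.
Polytropic n=1.57: T₂ = T₁(V₁/V₂)^(n−1) = 623×(4.74)^0.57 = 1510 K; P₂ = P₁(V₁/V₂)^n = 3580 kPa.
W = (P₁V₁−P₂V₂)/(n−1) = (311×12.4−3580×2.62)/0.57 = -9660 J.
Work done on the gas = −W_by = 9660 J.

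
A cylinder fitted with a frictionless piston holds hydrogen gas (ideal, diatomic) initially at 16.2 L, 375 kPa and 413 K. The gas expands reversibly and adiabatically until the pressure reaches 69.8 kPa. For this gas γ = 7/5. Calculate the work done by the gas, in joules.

n = P₁V₁/(RT₁) = 375×16.2/(8.314×413) = 1.77 mol.
Adiabatic: T₂/T₁ = (P₂/P₁)^((γ−1)/γ) ⇒ T₂ = 413×(0.186)^0.286 = 255 K; V₂ = 53.8 L.
ΔU = nCvΔT = 1.77×20.8×(255−413) = -5790 J.
Q = 0 for an adiabatic process, so W = −ΔU = 5790 J.

5790 J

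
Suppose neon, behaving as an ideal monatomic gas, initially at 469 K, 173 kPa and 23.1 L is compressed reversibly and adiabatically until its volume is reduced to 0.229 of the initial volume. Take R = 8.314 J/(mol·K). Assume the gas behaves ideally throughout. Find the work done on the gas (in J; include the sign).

10000 J

n = P₁V₁/(RT₁) = 173×23.1/(8.314×469) = 1.02 mol.
Adiabatic: TV^(γ−1) = const ⇒ T₂ = 469×(4.37)^0.667 = 1250 K; PV^γ = const ⇒ P₂ = 2020 kPa.
ΔU = nCvΔT = 1.02×12.5×(1250−469) = 10000 J.
Q = 0 for an adiabatic process, so W = −ΔU = -10000 J.
Work done on the gas = −W_by = 10000 J.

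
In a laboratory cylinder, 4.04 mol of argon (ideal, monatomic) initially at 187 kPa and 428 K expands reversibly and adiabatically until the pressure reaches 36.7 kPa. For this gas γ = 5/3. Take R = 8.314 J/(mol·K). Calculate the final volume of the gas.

204 L

V₁ = nRT₁/P₁ = 4.04×8.314×428/187 = 76.9 L.
Adiabatic: T₂/T₁ = (P₂/P₁)^((γ−1)/γ) ⇒ T₂ = 428×(0.196)^0.400 = 223 K; V₂ = 204 L.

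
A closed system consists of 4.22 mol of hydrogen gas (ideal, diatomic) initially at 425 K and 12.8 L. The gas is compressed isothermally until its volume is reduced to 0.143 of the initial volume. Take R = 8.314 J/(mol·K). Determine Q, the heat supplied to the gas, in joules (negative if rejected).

-29000 J

P₁ = nRT₁/V₁ = 4.22×8.314×425/12.8 = 1160 kPa.
Isothermal: T stays 425 K; PV = const ⇒ V₂ = 1.83 L, P₂ = 8150 kPa.
ΔU = 0 (ideal gas, T constant).
W = nRT ln(V₂/V₁) = 4.22×8.314×425×ln(0.143) = -29000 J.
Q = ΔU + W = -29000 J.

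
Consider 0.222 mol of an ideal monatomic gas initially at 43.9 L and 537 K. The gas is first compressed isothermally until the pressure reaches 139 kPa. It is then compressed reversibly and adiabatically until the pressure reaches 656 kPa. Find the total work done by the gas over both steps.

-3080 J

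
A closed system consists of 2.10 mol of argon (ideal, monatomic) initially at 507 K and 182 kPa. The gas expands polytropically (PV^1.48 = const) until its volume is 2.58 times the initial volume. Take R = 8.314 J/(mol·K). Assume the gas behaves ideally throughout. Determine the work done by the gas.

6740 J

V₁ = nRT₁/P₁ = 2.10×8.314×507/182 = 48.6 L.
Polytropic n=1.48: T₂ = T₁(V₁/V₂)^(n−1) = 507×(0.388)^0.48 = 322 K; P₂ = P₁(V₁/V₂)^n = 44.8 kPa.
W = (P₁V₁−P₂V₂)/(n−1) = (182×48.6−44.8×125)/0.48 = 6740 J.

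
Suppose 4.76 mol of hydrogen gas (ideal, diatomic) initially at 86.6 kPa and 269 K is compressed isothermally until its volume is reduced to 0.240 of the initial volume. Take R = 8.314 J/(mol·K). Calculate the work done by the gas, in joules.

V₁ = nRT₁/P₁ = 4.76×8.314×269/86.6 = 123 L.
Isothermal: T stays 269 K; PV = const ⇒ V₂ = 29.5 L, P₂ = 361 kPa.
W = nRT ln(V₂/V₁) = 4.76×8.314×269×ln(0.240) = -15200 J.

-15200 J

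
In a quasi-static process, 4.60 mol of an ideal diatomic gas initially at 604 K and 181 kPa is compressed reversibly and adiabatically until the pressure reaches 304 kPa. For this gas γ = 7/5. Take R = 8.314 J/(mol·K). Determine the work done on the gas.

V₁ = nRT₁/P₁ = 4.60×8.314×604/181 = 128 L.
Adiabatic: T₂/T₁ = (P₂/P₁)^((γ−1)/γ) ⇒ T₂ = 604×(1.68)^0.286 = 700 K; V₂ = 88.1 L.
ΔU = nCvΔT = 4.60×20.8×(700−604) = 9220 J.
Q = 0 for an adiabatic process, so W = −ΔU = -9220 J.
Work done on the gas = −W_by = 9220 J.

9220 J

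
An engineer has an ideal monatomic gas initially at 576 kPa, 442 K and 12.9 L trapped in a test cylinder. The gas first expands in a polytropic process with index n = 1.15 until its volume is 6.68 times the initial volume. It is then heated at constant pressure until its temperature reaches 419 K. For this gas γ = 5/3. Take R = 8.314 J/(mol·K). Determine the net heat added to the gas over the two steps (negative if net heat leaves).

n = P₁V₁/(RT₁) = 576×12.9/(8.314×442) = 2.02 mol.
Step 1 — Polytropic n=1.15: T₂ = T₁(V₁/V₂)^(n−1) = 442×(0.150)^0.15 = 332 K; P₂ = P₁(V₁/V₂)^n = 64.9 kPa.
W = (P₁V₁−P₂V₂)/(n−1) = (576×12.9−64.9×86.2)/0.15 = 12300 J.
ΔU = nCvΔT = 2.02×12.5×(332−442) = -2760 J.
Q = ΔU + W = 9520 J.
State after step 1: P = 64.9 kPa, V = 86.2 L, T = 332 K.
Step 2 — Isobaric: P stays 64.9 kPa; V/T = const ⇒ T₂ = 419 K, V₂ = 109 L.
W = PΔV = 64.9×(109−86.2) kPa·L = 1460 J.
ΔU = nCvΔT = 2.02×12.5×(419−332) = 2180 J.
Q = ΔU + W = nCpΔT = 3640 J.
Net over both steps: W = 13700 J, Q = 13200 J, ΔU = -580 J.

13200 J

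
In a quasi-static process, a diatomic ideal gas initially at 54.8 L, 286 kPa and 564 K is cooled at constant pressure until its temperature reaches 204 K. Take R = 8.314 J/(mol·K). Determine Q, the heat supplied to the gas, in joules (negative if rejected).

n = P₁V₁/(RT₁) = 286×54.8/(8.314×564) = 3.34 mol.
Isobaric: P stays 286 kPa; V/T = const ⇒ T₂ = 204 K, V₂ = 19.8 L.
W = PΔV = 286×(19.8−54.8) kPa·L = -10000 J.
ΔU = nCvΔT = 3.34×20.8×(204−564) = -25000 J.
Q = ΔU + W = nCpΔT = -35000 J.

-35000 J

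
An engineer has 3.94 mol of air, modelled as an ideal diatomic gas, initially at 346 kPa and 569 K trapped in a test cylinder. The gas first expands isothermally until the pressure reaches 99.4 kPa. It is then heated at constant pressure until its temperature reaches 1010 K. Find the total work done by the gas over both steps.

37700 J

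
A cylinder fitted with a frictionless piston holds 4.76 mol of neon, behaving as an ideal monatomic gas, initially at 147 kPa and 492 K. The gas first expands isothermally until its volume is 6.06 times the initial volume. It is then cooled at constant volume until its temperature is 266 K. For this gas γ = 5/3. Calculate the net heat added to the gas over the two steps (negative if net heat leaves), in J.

V₁ = nRT₁/P₁ = 4.76×8.314×492/147 = 132 L.
Step 1 — Isothermal: T stays 492 K; PV = const ⇒ V₂ = 803 L, P₂ = 24.3 kPa.
ΔU = 0 (ideal gas, T constant).
W = nRT ln(V₂/V₁) = 4.76×8.314×492×ln(6.06) = 35100 J.
Q = ΔU + W = 35100 J.
State after step 1: P = 24.3 kPa, V = 803 L, T = 492 K.
Step 2 — Isochoric: V stays 803 L; P/T = const ⇒ T₂ = 266 K, P₂ = 13.1 kPa.
W = 0 (no volume change).
ΔU = nCvΔT = 4.76×12.5×(266−492) = -13400 J.
Q = ΔU = -13400 J.
Net over both steps: W = 35100 J, Q = 21700 J, ΔU = -13400 J.

21700 J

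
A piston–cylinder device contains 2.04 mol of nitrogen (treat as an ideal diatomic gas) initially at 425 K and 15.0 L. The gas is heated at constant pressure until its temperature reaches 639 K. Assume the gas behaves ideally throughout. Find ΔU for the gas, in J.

P₁ = nRT₁/V₁ = 2.04×8.314×425/15.0 = 481 kPa.
Isobaric: P stays 481 kPa; V/T = const ⇒ T₂ = 639 K, V₂ = 22.6 L.
For an ideal gas ΔU = nCvΔT with Cv = (5/2)R = 20.8 J/(mol·K).
ΔU = 2.04×20.8×(639−425) = 9070 J.

9070 J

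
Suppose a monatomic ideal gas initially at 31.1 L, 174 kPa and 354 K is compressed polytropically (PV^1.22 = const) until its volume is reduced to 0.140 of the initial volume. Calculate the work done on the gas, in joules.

n = P₁V₁/(RT₁) = 174×31.1/(8.314×354) = 1.84 mol.
Polytropic n=1.22: T₂ = T₁(V₁/V₂)^(n−1) = 354×(7.14)^0.22 = 546 K; P₂ = P₁(V₁/V₂)^n = 1920 kPa.
W = (P₁V₁−P₂V₂)/(n−1) = (174×31.1−1920×4.35)/0.22 = -13300 J.
Work done on the gas = −W_by = 13300 J.

13300 J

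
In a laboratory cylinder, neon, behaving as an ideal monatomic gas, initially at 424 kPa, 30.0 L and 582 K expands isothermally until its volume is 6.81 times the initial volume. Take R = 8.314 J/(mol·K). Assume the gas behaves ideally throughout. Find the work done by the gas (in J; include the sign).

24400 J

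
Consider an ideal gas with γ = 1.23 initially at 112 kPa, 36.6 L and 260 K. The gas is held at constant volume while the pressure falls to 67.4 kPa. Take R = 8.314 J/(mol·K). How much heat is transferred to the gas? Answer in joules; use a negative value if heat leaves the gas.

-7100 J

n = P₁V₁/(RT₁) = 112×36.6/(8.314×260) = 1.90 mol.
Isochoric: V stays 36.6 L; P/T = const ⇒ T₂ = 156 K, P₂ = 67.4 kPa.
W = 0 (no volume change).
ΔU = nCvΔT = 1.90×36.1×(156−260) = -7100 J.
Q = ΔU = -7100 J.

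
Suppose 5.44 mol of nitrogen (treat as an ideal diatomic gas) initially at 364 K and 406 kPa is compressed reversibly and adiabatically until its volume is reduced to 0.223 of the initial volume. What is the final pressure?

3320 kPa

V₁ = nRT₁/P₁ = 5.44×8.314×364/406 = 40.5 L.
Adiabatic: TV^(γ−1) = const ⇒ T₂ = 364×(4.48)^0.400 = 663 K; PV^γ = const ⇒ P₂ = 3320 kPa.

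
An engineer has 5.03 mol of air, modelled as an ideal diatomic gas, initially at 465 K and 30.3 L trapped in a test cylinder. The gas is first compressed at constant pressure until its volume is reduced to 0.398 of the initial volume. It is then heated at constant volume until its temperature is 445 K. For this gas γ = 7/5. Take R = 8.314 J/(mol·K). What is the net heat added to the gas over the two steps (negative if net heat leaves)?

-13800 J

P₁ = nRT₁/V₁ = 5.03×8.314×465/30.3 = 642 kPa.
Step 1 — Isobaric: P stays 642 kPa; V/T = const ⇒ T₂ = 185 K, V₂ = 12.1 L.
W = PΔV = 642×(12.1−30.3) kPa·L = -11700 J.
ΔU = nCvΔT = 5.03×20.8×(185−465) = -29300 J.
Q = ΔU + W = nCpΔT = -41000 J.
State after step 1: P = 642 kPa, V = 12.1 L, T = 185 K.
Step 2 — Isochoric: V stays 12.1 L; P/T = const ⇒ T₂ = 445 K, P₂ = 1540 kPa.
W = 0 (no volume change).
ΔU = nCvΔT = 5.03×20.8×(445−185) = 27200 J.
Q = ΔU = 27200 J.
Net over both steps: W = -11700 J, Q = -13800 J, ΔU = -2090 J.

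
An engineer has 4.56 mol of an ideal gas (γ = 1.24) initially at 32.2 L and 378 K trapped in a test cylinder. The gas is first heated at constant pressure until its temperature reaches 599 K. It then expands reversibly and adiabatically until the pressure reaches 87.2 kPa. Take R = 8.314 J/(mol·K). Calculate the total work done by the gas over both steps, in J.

P₁ = nRT₁/V₁ = 4.56×8.314×378/32.2 = 445 kPa.
Step 1 — Isobaric: P stays 445 kPa; V/T = const ⇒ T₂ = 599 K, V₂ = 51.0 L.
W = PΔV = 445×(51.0−32.2) kPa·L = 8380 J.
ΔU = nCvΔT = 4.56×34.6×(599−378) = 34900 J.
Q = ΔU + W = nCpΔT = 43300 J.
State after step 1: P = 445 kPa, V = 51.0 L, T = 599 K.
Step 2 — Adiabatic: T₂/T₁ = (P₂/P₁)^((γ−1)/γ) ⇒ T₂ = 599×(0.196)^0.194 = 437 K; V₂ = 190 L.
ΔU = nCvΔT = 4.56×34.6×(437−599) = -25600 J.
Q = 0 for an adiabatic process, so W = −ΔU = 25600 J.
Net over both steps: W = 34000 J, Q = 43300 J, ΔU = 9310 J.

34000 J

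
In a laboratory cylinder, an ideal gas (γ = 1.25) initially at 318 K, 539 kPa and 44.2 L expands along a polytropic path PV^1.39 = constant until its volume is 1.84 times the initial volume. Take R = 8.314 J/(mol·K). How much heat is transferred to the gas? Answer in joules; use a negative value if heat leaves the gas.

-7240 J

n = P₁V₁/(RT₁) = 539×44.2/(8.314×318) = 9.01 mol.
Polytropic n=1.39: T₂ = T₁(V₁/V₂)^(n−1) = 318×(0.543)^0.39 = 251 K; P₂ = P₁(V₁/V₂)^n = 231 kPa.
W = (P₁V₁−P₂V₂)/(n−1) = (539×44.2−231×81.3)/0.39 = 12900 J.
ΔU = nCvΔT = 9.01×33.3×(251−318) = -20200 J.
Q = ΔU + W = -7240 J.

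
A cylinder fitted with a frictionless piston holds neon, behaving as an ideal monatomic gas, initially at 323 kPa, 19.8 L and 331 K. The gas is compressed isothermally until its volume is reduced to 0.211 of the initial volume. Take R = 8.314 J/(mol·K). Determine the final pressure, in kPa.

Isothermal: T stays 331 K; PV = const ⇒ V₂ = 4.18 L, P₂ = 1530 kPa.

1530 kPa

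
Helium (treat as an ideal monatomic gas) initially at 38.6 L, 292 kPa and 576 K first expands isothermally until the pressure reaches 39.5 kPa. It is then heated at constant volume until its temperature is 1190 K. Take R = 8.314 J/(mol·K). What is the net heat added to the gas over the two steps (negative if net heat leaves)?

40600 J

n = P₁V₁/(RT₁) = 292×38.6/(8.314×576) = 2.35 mol.
Step 1 — Isothermal: T stays 576 K; PV = const ⇒ V₂ = 285 L, P₂ = 39.5 kPa.
ΔU = 0 (ideal gas, T constant).
W = nRT ln(V₂/V₁) = 2.35×8.314×576×ln(7.39) = 22500 J.
Q = ΔU + W = 22500 J.
State after step 1: P = 39.5 kPa, V = 285 L, T = 576 K.
Step 2 — Isochoric: V stays 285 L; P/T = const ⇒ T₂ = 1190 K, P₂ = 81.6 kPa.
W = 0 (no volume change).
ΔU = nCvΔT = 2.35×12.5×(1190−576) = 18000 J.
Q = ΔU = 18000 J.
Net over both steps: W = 22500 J, Q = 40600 J, ΔU = 18000 J.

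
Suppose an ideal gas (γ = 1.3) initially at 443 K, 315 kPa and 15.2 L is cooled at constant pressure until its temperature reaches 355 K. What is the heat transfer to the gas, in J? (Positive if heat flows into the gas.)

-4120 J

n = P₁V₁/(RT₁) = 315×15.2/(8.314×443) = 1.30 mol.
Isobaric: P stays 315 kPa; V/T = const ⇒ T₂ = 355 K, V₂ = 12.2 L.
W = PΔV = 315×(12.2−15.2) kPa·L = -951 J.
ΔU = nCvΔT = 1.30×27.7×(355−443) = -3170 J.
Q = ΔU + W = nCpΔT = -4120 J.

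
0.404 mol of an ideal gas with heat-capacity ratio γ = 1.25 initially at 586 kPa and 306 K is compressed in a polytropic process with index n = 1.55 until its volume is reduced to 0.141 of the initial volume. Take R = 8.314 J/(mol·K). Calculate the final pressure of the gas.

V₁ = nRT₁/P₁ = 0.404×8.314×306/586 = 1.75 L.
Polytropic n=1.55: T₂ = T₁(V₁/V₂)^(n−1) = 306×(7.09)^0.55 = 899 K; P₂ = P₁(V₁/V₂)^n = 12200 kPa.

12200 kPa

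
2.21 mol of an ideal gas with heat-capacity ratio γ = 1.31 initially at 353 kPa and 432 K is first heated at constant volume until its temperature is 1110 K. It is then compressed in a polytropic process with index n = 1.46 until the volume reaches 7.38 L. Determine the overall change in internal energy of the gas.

V₁ = nRT₁/P₁ = 2.21×8.314×432/353 = 22.5 L.
Step 1 — Isochoric: V stays 22.5 L; P/T = const ⇒ T₂ = 1110 K, P₂ = 907 kPa.
W = 0 (no volume change).
ΔU = nCvΔT = 2.21×26.8×(1110−432) = 40200 J.
Q = ΔU = 40200 J.
State after step 1: P = 907 kPa, V = 22.5 L, T = 1110 K.
Step 2 — Polytropic n=1.46: T₂ = T₁(V₁/V₂)^(n−1) = 1110×(3.05)^0.46 = 1850 K; P₂ = P₁(V₁/V₂)^n = 4610 kPa.
W = (P₁V₁−P₂V₂)/(n−1) = (907×22.5−4610×7.38)/0.46 = -29700 J.
ΔU = nCvΔT = 2.21×26.8×(1850−1110) = 44000 J.
Q = ΔU + W = 14400 J.
Net over both steps: W = -29700 J, Q = 54500 J, ΔU = 84200 J.

84200 J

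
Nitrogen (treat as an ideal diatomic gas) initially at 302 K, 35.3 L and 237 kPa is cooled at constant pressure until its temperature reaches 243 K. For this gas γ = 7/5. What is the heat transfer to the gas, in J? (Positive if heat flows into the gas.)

-5720 J

n = P₁V₁/(RT₁) = 237×35.3/(8.314×302) = 3.33 mol.
Isobaric: P stays 237 kPa; V/T = const ⇒ T₂ = 243 K, V₂ = 28.4 L.
W = PΔV = 237×(28.4−35.3) kPa·L = -1630 J.
ΔU = nCvΔT = 3.33×20.8×(243−302) = -4090 J.
Q = ΔU + W = nCpΔT = -5720 J.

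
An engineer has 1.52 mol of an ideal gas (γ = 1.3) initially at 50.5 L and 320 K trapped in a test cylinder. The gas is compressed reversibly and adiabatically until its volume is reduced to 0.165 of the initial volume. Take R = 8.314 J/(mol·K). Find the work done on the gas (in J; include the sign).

P₁ = nRT₁/V₁ = 1.52×8.314×320/50.5 = 80.1 kPa.
Adiabatic: TV^(γ−1) = const ⇒ T₂ = 320×(6.06)^0.300 = 549 K; PV^γ = const ⇒ P₂ = 833 kPa.
ΔU = nCvΔT = 1.52×27.7×(549−320) = 9660 J.
Q = 0 for an adiabatic process, so W = −ΔU = -9660 J.
Work done on the gas = −W_by = 9660 J.

9660 J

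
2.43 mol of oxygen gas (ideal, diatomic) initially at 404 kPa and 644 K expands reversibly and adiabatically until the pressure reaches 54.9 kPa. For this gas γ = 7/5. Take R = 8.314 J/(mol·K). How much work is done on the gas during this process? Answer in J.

-14100 J

V₁ = nRT₁/P₁ = 2.43×8.314×644/404 = 32.2 L.
Adiabatic: T₂/T₁ = (P₂/P₁)^((γ−1)/γ) ⇒ T₂ = 644×(0.136)^0.286 = 364 K; V₂ = 134 L.
ΔU = nCvΔT = 2.43×20.8×(364−644) = -14100 J.
Q = 0 for an adiabatic process, so W = −ΔU = 14100 J.
Work done on the gas = −W_by = -14100 J.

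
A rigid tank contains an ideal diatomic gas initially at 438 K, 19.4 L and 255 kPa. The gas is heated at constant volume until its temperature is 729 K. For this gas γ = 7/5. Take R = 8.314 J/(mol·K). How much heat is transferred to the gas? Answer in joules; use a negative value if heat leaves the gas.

n = P₁V₁/(RT₁) = 255×19.4/(8.314×438) = 1.36 mol.
Isochoric: V stays 19.4 L; P/T = const ⇒ T₂ = 729 K, P₂ = 424 kPa.
W = 0 (no volume change).
ΔU = nCvΔT = 1.36×20.8×(729−438) = 8220 J.
Q = ΔU = 8220 J.

8220 J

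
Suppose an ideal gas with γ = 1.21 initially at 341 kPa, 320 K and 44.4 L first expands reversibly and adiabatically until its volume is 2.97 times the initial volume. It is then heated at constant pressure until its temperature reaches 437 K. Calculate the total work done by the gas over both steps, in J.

n = P₁V₁/(RT₁) = 341×44.4/(8.314×320) = 5.69 mol.
Step 1 — Adiabatic: TV^(γ−1) = const ⇒ T₂ = 320×(0.337)^0.210 = 255 K; PV^γ = const ⇒ P₂ = 91.4 kPa.
ΔU = nCvΔT = 5.69×39.6×(255−320) = -14700 J.
Q = 0 for an adiabatic process, so W = −ΔU = 14700 J.
State after step 1: P = 91.4 kPa, V = 132 L, T = 255 K.
Step 2 — Isobaric: P stays 91.4 kPa; V/T = const ⇒ T₂ = 437 K, V₂ = 226 L.
W = PΔV = 91.4×(226−132) kPa·L = 8630 J.
ΔU = nCvΔT = 5.69×39.6×(437−255) = 41100 J.
Q = ΔU + W = nCpΔT = 49700 J.
Net over both steps: W = 23400 J, Q = 49700 J, ΔU = 26400 J.

23400 J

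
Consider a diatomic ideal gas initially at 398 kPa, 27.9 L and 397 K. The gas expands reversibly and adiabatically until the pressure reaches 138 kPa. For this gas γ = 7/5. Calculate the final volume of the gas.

Adiabatic: T₂/T₁ = (P₂/P₁)^((γ−1)/γ) ⇒ T₂ = 397×(0.347)^0.286 = 293 K; V₂ = 59.5 L.

59.5 L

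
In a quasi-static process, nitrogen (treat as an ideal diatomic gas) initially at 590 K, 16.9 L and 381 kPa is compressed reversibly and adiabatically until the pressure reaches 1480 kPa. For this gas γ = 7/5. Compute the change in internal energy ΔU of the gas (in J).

n = P₁V₁/(RT₁) = 381×16.9/(8.314×590) = 1.31 mol.
Adiabatic: T₂/T₁ = (P₂/P₁)^((γ−1)/γ) ⇒ T₂ = 590×(3.88)^0.286 = 869 K; V₂ = 6.41 L.
For an ideal gas ΔU = nCvΔT with Cv = (5/2)R = 20.8 J/(mol·K).
ΔU = 1.31×20.8×(869−590) = 7620 J.

7620 J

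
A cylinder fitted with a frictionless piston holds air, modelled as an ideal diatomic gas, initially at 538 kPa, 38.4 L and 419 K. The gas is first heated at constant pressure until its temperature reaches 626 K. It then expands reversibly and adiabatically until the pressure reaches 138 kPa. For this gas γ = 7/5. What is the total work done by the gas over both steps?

35100 J

n = P₁V₁/(RT₁) = 538×38.4/(8.314×419) = 5.93 mol.
Step 1 — Isobaric: P stays 538 kPa; V/T = const ⇒ T₂ = 626 K, V₂ = 57.4 L.
W = PΔV = 538×(57.4−38.4) kPa·L = 10200 J.
ΔU = nCvΔT = 5.93×20.8×(626−419) = 25500 J.
Q = ΔU + W = nCpΔT = 35700 J.
State after step 1: P = 538 kPa, V = 57.4 L, T = 626 K.
Step 2 — Adiabatic: T₂/T₁ = (P₂/P₁)^((γ−1)/γ) ⇒ T₂ = 626×(0.257)^0.286 = 424 K; V₂ = 152 L.
ΔU = nCvΔT = 5.93×20.8×(424−626) = -24900 J.
Q = 0 for an adiabatic process, so W = −ΔU = 24900 J.
Net over both steps: W = 35100 J, Q = 35700 J, ΔU = 662 J.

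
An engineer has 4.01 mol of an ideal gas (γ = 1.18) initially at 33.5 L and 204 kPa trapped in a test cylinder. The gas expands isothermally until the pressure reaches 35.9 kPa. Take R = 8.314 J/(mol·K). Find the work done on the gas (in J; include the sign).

T₁ = P₁V₁/(nR) = 204×33.5/(4.01×8.314) = 205 K.
Isothermal: T stays 205 K; PV = const ⇒ V₂ = 190 L, P₂ = 35.9 kPa.
W = nRT ln(V₂/V₁) = 4.01×8.314×205×ln(5.68) = 11900 J.
Work done on the gas = −W_by = -11900 J.

-11900 J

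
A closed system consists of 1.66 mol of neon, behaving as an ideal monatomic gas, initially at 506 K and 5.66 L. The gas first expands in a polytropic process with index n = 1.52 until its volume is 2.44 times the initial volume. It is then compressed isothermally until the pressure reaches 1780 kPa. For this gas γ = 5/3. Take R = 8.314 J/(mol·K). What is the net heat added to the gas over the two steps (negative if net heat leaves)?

-6470 J

P₁ = nRT₁/V₁ = 1.66×8.314×506/5.66 = 1230 kPa.
Step 1 — Polytropic n=1.52: T₂ = T₁(V₁/V₂)^(n−1) = 506×(0.410)^0.52 = 318 K; P₂ = P₁(V₁/V₂)^n = 318 kPa.
W = (P₁V₁−P₂V₂)/(n−1) = (1230×5.66−318×13.8)/0.52 = 4980 J.
ΔU = nCvΔT = 1.66×12.5×(318−506) = -3890 J.
Q = ΔU + W = 1100 J.
State after step 1: P = 318 kPa, V = 13.8 L, T = 318 K.
Step 2 — Isothermal: T stays 318 K; PV = const ⇒ V₂ = 2.47 L, P₂ = 1780 kPa.
ΔU = 0 (ideal gas, T constant).
W = nRT ln(V₂/V₁) = 1.66×8.314×318×ln(0.179) = -7560 J.
Q = ΔU + W = -7560 J.
Net over both steps: W = -2580 J, Q = -6470 J, ΔU = -3890 J.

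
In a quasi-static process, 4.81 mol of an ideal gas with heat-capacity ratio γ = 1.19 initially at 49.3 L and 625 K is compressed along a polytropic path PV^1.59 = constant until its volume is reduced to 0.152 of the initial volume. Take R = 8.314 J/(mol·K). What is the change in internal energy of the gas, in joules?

P₁ = nRT₁/V₁ = 4.81×8.314×625/49.3 = 507 kPa.
Polytropic n=1.59: T₂ = T₁(V₁/V₂)^(n−1) = 625×(6.58)^0.59 = 1900 K; P₂ = P₁(V₁/V₂)^n = 10100 kPa.
For an ideal gas ΔU = nCvΔT with Cv = R/(γ−1) = 43.8 J/(mol·K).
ΔU = 4.81×43.8×(1900−625) = 268000 J.

268000 J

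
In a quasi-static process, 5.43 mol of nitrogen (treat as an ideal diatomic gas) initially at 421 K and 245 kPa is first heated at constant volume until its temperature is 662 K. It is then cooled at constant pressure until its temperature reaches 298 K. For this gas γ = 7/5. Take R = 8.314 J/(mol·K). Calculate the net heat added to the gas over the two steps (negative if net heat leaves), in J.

-30300 J

V₁ = nRT₁/P₁ = 5.43×8.314×421/245 = 77.6 L.
Step 1 — Isochoric: V stays 77.6 L; P/T = const ⇒ T₂ = 662 K, P₂ = 385 kPa.
W = 0 (no volume change).
ΔU = nCvΔT = 5.43×20.8×(662−421) = 27200 J.
Q = ΔU = 27200 J.
State after step 1: P = 385 kPa, V = 77.6 L, T = 662 K.
Step 2 — Isobaric: P stays 385 kPa; V/T = const ⇒ T₂ = 298 K, V₂ = 34.9 L.
W = PΔV = 385×(34.9−77.6) kPa·L = -16400 J.
ΔU = nCvΔT = 5.43×20.8×(298−662) = -41100 J.
Q = ΔU + W = nCpΔT = -57500 J.
Net over both steps: W = -16400 J, Q = -30300 J, ΔU = -13900 J.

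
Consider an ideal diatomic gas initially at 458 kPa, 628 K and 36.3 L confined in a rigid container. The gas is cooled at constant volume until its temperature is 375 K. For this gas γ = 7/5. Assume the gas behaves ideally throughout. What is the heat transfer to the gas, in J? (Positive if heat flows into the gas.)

-16700 J

n = P₁V₁/(RT₁) = 458×36.3/(8.314×628) = 3.18 mol.
Isochoric: V stays 36.3 L; P/T = const ⇒ T₂ = 375 K, P₂ = 273 kPa.
W = 0 (no volume change).
ΔU = nCvΔT = 3.18×20.8×(375−628) = -16700 J.
Q = ΔU = -16700 J.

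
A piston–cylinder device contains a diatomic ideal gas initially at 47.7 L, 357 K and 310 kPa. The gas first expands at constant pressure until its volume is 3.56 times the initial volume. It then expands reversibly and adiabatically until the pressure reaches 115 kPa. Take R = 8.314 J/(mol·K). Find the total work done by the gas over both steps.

70300 J

n = P₁V₁/(RT₁) = 310×47.7/(8.314×357) = 4.98 mol.
Step 1 — Isobaric: P stays 310 kPa; V/T = const ⇒ T₂ = 1270 K, V₂ = 170 L.
W = PΔV = 310×(170−47.7) kPa·L = 37900 J.
ΔU = nCvΔT = 4.98×20.8×(1270−357) = 94600 J.
Q = ΔU + W = nCpΔT = 132000 J.
State after step 1: P = 310 kPa, V = 170 L, T = 1270 K.
Step 2 — Adiabatic: T₂/T₁ = (P₂/P₁)^((γ−1)/γ) ⇒ T₂ = 1270×(0.371)^0.286 = 957 K; V₂ = 345 L.
ΔU = nCvΔT = 4.98×20.8×(957−1270) = -32500 J.
Q = 0 for an adiabatic process, so W = −ΔU = 32500 J.
Net over both steps: W = 70300 J, Q = 132000 J, ΔU = 62200 J.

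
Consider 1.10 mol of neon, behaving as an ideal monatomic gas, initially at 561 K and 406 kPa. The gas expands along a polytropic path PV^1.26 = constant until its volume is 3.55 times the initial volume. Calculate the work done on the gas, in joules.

-5540 J

V₁ = nRT₁/P₁ = 1.10×8.314×561/406 = 12.6 L.
Polytropic n=1.26: T₂ = T₁(V₁/V₂)^(n−1) = 561×(0.282)^0.26 = 404 K; P₂ = P₁(V₁/V₂)^n = 82.3 kPa.
W = (P₁V₁−P₂V₂)/(n−1) = (406×12.6−82.3×44.9)/0.26 = 5540 J.
Work done on the gas = −W_by = -5540 J.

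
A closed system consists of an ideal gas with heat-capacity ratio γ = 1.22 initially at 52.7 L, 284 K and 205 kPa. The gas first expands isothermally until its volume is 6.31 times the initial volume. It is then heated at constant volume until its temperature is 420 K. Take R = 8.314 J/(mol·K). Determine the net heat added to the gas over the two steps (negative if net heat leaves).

43400 J

n = P₁V₁/(RT₁) = 205×52.7/(8.314×284) = 4.58 mol.
Step 1 — Isothermal: T stays 284 K; PV = const ⇒ V₂ = 333 L, P₂ = 32.5 kPa.
ΔU = 0 (ideal gas, T constant).
W = nRT ln(V₂/V₁) = 4.58×8.314×284×ln(6.31) = 19900 J.
Q = ΔU + W = 19900 J.
State after step 1: P = 32.5 kPa, V = 333 L, T = 284 K.
Step 2 — Isochoric: V stays 333 L; P/T = const ⇒ T₂ = 420 K, P₂ = 48.0 kPa.
W = 0 (no volume change).
ΔU = nCvΔT = 4.58×37.8×(420−284) = 23500 J.
Q = ΔU = 23500 J.
Net over both steps: W = 19900 J, Q = 43400 J, ΔU = 23500 J.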